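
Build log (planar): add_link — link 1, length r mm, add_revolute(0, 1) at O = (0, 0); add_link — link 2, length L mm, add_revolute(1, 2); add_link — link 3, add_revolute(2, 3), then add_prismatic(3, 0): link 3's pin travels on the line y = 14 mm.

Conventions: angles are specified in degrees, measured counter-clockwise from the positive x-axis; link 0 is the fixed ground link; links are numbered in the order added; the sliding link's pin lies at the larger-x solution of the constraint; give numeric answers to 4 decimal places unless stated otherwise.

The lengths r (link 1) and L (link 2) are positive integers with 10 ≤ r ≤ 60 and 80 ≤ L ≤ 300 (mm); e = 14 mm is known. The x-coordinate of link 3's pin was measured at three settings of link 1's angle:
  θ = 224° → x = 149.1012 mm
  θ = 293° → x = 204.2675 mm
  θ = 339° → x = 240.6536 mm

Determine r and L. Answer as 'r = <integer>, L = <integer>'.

constraint per measurement: (x − r cos θ)² + (r sin θ − e)² = L²
subtracting the θ₁ and θ₂ equations cancels the r² and L² terms:
r = (x₁² − x₂²) / (2[(x₁cos θ₁ + e sin θ₁) − (x₂cos θ₂ + e sin θ₂)]) = 52.9999 → r = 53
L² = (x₁ − r cos θ₁)² + (r sin θ₁ − e)² = 37636.0102 → L = 194.0000 → L = 194
check at θ₃=339°: x = 240.6536 (printed 240.6536) ✓

r = 53, L = 194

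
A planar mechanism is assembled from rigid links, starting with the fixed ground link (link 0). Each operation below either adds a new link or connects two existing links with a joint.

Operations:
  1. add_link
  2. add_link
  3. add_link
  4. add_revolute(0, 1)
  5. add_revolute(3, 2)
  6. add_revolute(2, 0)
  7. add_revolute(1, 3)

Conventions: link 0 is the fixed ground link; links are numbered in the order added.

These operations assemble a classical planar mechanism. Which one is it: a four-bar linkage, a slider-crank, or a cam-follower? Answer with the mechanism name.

links: 4 (incl. ground); joints: 4 revolute, 0 prismatic, 0 higher (cam) pair, forming one closed loop
4 links in a single 4R loop → four-bar linkage

four-bar linkage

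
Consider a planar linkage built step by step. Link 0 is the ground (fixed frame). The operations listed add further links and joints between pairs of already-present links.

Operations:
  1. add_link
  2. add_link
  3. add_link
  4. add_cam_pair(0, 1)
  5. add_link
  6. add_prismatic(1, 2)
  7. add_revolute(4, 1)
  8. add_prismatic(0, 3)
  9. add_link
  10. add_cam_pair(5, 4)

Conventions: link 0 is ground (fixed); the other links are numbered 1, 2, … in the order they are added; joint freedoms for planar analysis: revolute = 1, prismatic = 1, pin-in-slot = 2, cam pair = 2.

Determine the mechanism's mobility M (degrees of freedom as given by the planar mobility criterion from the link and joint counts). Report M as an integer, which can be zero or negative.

L=1 J1=0 J2=0
add link → L=2 J1=0 J2=0
add link → L=3 J1=0 J2=0
add link → L=4 J1=0 J2=0
C@0,1 dof=2 J2 → L=4 J1=0 J2=1
add link → L=5 J1=0 J2=1
P@1,2 dof=1 J1 → L=5 J1=1 J2=1
R@4,1 dof=1 J1 → L=5 J1=2 J2=1
P@0,3 dof=1 J1 → L=5 J1=3 J2=1
add link → L=6 J1=3 J2=1
C@5,4 dof=2 J2 → L=6 J1=3 J2=2
M=3(L−1)−2J1−J2=3·5−2·3−2=7

M = 7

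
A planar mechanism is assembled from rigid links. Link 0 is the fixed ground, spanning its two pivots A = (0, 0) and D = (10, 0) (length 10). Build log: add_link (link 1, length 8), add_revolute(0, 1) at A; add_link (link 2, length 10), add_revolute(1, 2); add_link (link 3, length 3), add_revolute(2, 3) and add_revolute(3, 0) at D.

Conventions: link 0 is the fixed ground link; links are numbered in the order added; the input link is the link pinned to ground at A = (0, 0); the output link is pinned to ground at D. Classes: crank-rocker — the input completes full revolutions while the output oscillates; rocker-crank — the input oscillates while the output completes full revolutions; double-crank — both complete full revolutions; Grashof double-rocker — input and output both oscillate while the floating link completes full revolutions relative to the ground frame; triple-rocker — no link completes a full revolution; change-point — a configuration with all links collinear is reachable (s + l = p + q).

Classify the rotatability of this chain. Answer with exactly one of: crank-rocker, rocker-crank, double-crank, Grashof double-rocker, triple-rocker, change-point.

lengths: ground=10, input=8, coupler=10, output=3
sorted: s=3 (shortest), l=10 (longest), p+q=18
s + l = 13 vs p + q = 18
s + l < p + q (Grashof) with shortest = output link → rocker-crank

rocker-crank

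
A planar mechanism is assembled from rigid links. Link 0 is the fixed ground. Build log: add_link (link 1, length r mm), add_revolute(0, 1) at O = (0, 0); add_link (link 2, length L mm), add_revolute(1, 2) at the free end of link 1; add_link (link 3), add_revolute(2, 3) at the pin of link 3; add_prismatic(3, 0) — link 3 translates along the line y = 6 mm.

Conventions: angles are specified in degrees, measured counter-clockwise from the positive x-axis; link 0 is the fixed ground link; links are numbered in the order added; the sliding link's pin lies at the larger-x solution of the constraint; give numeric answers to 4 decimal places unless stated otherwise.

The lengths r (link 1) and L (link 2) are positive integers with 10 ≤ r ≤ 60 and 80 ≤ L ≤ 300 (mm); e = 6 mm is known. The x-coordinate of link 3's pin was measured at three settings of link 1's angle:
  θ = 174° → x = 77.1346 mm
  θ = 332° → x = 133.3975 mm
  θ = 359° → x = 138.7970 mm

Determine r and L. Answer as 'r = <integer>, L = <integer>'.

constraint per measurement: (x − r cos θ)² + (r sin θ − e)² = L²
subtracting the θ₁ and θ₂ equations cancels the r² and L² terms:
r = (x₁² − x₂²) / (2[(x₁cos θ₁ + e sin θ₁) − (x₂cos θ₂ + e sin θ₂)]) = 31.0000 → r = 31
L² = (x₁ − r cos θ₁)² + (r sin θ₁ − e)² = 11664.0089 → L = 108.0000 → L = 108
check at θ₃=359°: x = 138.7970 (printed 138.7970) ✓

r = 31, L = 108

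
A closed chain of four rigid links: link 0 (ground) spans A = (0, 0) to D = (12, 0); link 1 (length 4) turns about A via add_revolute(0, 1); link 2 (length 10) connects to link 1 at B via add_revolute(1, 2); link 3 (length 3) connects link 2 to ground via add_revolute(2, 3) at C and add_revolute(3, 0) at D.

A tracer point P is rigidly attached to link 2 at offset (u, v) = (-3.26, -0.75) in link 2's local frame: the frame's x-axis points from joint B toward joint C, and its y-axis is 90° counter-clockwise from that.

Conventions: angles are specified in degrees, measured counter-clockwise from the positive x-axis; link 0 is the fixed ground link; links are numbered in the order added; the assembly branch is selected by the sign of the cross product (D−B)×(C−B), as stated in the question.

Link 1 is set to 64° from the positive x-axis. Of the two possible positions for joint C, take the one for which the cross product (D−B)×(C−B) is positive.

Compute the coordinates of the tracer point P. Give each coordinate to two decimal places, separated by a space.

A=(0,0), D=(12.00,0)
B = A + 4.00·(cos64°, sin64°) = (1.7535, 3.5952)
|BD| = 10.8589
circle(B,10.00) ∩ circle(D,3.00): a=9.6196, h=2.7320
  candidates: C₊=(11.7351,2.9883) cross=29.667; C₋=(9.9260,-2.1676) cross=-29.667
  branch + wants cross > 0 → take C=(11.7351,2.9883) (cross=29.667)
ex = (C−B)/|BC| = (0.9982,-0.0607); ey = (0.0607,0.9982)
P = B + -3.26·ex + -0.75·ey = (-1.5460,3.0444)

-1.55 3.04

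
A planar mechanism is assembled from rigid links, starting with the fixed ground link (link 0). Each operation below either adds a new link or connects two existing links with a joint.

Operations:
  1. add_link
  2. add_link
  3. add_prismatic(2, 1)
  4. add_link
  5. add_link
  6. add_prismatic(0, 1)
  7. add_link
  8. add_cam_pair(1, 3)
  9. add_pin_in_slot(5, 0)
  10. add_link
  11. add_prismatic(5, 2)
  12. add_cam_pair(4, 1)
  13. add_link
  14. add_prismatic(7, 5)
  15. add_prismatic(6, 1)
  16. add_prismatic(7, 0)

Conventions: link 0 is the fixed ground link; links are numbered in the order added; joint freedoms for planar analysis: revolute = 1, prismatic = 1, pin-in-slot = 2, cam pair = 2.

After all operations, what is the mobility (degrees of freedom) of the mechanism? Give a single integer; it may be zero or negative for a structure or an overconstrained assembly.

link 0 = ground. State L|J1|J2 = 1|0|0
+link1  2|0|0
+link2  3|0|0
P(2,1) f=1→J1  3|1|0
+link3  4|1|0
+link4  5|1|0
P(0,1) f=1→J1  5|2|0
+link5  6|2|0
C(1,3) f=2→J2  6|2|1
PS(5,0) f=2→J2  6|2|2
+link6  7|2|2
P(5,2) f=1→J1  7|3|2
C(4,1) f=2→J2  7|3|3
+link7  8|3|3
P(7,5) f=1→J1  8|4|3
P(6,1) f=1→J1  8|5|3
P(7,0) f=1→J1  8|6|3
M = 3(8−1)−2·6−3 = 21−12−3 = 6

M = 6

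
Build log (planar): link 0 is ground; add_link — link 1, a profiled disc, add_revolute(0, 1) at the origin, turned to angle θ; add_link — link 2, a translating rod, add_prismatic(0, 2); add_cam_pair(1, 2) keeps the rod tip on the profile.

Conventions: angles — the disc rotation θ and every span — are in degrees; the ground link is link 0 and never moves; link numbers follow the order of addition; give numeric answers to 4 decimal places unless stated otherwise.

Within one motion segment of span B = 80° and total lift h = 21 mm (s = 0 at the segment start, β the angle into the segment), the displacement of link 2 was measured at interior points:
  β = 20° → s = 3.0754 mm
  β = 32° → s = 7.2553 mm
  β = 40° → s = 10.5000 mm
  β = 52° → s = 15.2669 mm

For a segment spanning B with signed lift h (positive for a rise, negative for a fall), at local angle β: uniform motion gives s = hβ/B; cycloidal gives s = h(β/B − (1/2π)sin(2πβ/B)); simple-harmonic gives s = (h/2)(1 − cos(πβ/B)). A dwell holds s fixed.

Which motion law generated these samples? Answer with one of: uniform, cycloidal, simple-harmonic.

candidates at β/B = r: uniform s = h·r (linear in β); cycloidal s = h·(r − sin(2πr)/(2π)); simple-harmonic s = (h/2)(1 − cos(πr))
β=20°: printed 3.0754 | uniform 5.2500, cycloidal 1.9077, simple-harmonic 3.0754
β=32°: printed 7.2553 | uniform 8.4000, cycloidal 6.4355, simple-harmonic 7.2553
β=40°: printed 10.5000 | uniform 10.5000, cycloidal 10.5000, simple-harmonic 10.5000
β=52°: printed 15.2669 | uniform 13.6500, cycloidal 16.3539, simple-harmonic 15.2669
only one law matches every sample → simple-harmonic

simple-harmonic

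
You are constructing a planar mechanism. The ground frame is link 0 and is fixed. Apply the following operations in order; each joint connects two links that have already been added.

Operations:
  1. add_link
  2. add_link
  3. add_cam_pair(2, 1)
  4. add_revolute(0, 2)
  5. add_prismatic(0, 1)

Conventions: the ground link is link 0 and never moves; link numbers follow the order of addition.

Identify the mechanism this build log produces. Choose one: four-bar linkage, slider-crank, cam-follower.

links: 3 (incl. ground); joints: 1 revolute, 1 prismatic, 1 higher (cam) pair, forming one closed loop
3 links, revolute + prismatic + higher pair in one loop → cam-follower

cam-follower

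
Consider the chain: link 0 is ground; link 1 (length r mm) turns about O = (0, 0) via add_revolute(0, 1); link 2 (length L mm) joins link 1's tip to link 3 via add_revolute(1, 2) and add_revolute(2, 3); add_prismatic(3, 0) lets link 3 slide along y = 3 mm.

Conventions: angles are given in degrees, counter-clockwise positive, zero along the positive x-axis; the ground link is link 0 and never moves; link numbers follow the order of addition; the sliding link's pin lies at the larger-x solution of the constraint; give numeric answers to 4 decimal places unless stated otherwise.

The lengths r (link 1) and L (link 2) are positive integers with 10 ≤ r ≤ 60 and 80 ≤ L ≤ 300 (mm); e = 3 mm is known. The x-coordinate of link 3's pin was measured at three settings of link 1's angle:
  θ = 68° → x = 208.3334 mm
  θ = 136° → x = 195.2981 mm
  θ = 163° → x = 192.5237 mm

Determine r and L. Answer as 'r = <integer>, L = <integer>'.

constraint per measurement: (x − r cos θ)² + (r sin θ − e)² = L²
subtracting the θ₁ and θ₂ equations cancels the r² and L² terms:
r = (x₁² − x₂²) / (2[(x₁cos θ₁ + e sin θ₁) − (x₂cos θ₂ + e sin θ₂)]) = 12.0001 → r = 12
L² = (x₁ − r cos θ₁)² + (r sin θ₁ − e)² = 41616.0148 → L = 204.0000 → L = 204
check at θ₃=163°: x = 192.5237 (printed 192.5237) ✓

r = 12, L = 204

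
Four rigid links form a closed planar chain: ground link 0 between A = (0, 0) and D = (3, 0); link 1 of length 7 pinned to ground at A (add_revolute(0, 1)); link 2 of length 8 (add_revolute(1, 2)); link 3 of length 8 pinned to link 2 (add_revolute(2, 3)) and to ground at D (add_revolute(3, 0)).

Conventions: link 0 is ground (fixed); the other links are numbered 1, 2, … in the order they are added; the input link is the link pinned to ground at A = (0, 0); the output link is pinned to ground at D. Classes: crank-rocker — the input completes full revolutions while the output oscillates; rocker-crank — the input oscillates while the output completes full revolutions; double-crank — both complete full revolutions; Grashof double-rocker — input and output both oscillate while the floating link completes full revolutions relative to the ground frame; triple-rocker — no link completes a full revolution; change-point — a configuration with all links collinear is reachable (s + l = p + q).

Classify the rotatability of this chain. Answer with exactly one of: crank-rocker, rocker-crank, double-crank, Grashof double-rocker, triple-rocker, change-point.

lengths: ground=3, input=7, coupler=8, output=8
sorted: s=3 (shortest), l=8 (longest), p+q=15
s + l = 11 vs p + q = 15
s + l < p + q (Grashof) with shortest = ground link → double-crank

double-crank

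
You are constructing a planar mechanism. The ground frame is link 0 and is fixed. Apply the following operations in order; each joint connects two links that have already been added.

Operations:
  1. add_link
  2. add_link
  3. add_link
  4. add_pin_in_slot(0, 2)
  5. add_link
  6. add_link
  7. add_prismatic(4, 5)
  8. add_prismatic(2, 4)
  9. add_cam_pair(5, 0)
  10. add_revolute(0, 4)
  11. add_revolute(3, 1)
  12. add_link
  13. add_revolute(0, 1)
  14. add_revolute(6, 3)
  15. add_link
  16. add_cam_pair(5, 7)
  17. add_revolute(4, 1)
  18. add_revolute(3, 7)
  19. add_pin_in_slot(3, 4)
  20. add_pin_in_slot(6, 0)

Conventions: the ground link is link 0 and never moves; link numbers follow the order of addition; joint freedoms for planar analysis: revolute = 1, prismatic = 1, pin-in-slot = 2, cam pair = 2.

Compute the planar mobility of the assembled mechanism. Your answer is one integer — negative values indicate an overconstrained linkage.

L=1 J1=0 J2=0
add link → L=2 J1=0 J2=0
add link → L=3 J1=0 J2=0
add link → L=4 J1=0 J2=0
PS@0,2 dof=2 J2 → L=4 J1=0 J2=1
add link → L=5 J1=0 J2=1
add link → L=6 J1=0 J2=1
P@4,5 dof=1 J1 → L=6 J1=1 J2=1
P@2,4 dof=1 J1 → L=6 J1=2 J2=1
C@5,0 dof=2 J2 → L=6 J1=2 J2=2
R@0,4 dof=1 J1 → L=6 J1=3 J2=2
R@3,1 dof=1 J1 → L=6 J1=4 J2=2
add link → L=7 J1=4 J2=2
R@0,1 dof=1 J1 → L=7 J1=5 J2=2
R@6,3 dof=1 J1 → L=7 J1=6 J2=2
add link → L=8 J1=6 J2=2
C@5,7 dof=2 J2 → L=8 J1=6 J2=3
R@4,1 dof=1 J1 → L=8 J1=7 J2=3
R@3,7 dof=1 J1 → L=8 J1=8 J2=3
PS@3,4 dof=2 J2 → L=8 J1=8 J2=4
PS@6,0 dof=2 J2 → L=8 J1=8 J2=5
M=3(L−1)−2J1−J2=3·7−2·8−5=0

M = 0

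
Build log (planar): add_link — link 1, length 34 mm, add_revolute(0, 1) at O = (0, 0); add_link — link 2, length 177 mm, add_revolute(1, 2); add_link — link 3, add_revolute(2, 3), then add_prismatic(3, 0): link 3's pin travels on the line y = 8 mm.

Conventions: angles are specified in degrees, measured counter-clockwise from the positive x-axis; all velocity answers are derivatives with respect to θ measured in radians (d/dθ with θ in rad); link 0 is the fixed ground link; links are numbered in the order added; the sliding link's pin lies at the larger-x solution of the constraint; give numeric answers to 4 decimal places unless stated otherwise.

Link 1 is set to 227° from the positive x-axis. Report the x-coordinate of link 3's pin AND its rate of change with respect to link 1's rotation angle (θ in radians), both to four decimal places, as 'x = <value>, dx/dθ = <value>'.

geometry: r = 34 mm, L = 177 mm, e = 8 mm
crank pin P = (r cos θ, r sin θ) = (-23.187944, -24.866026)
h = r sin θ − e = -24.866026 − 8 = -32.866026
x = r cos θ + √(L² − h²) = -23.187944 + 173.921892 = 150.733947
dx/dθ = −r sin θ − h·r cos θ/√(L² − h²) (θ in radians; h = -32.866026) = 20.484199

x = 150.7339, dx/dθ = 20.4842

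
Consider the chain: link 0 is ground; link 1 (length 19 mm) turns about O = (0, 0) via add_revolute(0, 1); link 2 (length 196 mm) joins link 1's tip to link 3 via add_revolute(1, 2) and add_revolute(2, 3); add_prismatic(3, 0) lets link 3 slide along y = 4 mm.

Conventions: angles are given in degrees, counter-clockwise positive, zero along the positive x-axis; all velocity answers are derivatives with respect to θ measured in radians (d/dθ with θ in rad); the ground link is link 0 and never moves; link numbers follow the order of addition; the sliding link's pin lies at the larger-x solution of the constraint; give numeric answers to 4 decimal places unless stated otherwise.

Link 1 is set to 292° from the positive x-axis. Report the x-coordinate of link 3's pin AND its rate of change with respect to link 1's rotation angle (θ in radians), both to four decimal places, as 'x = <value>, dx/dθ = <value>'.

geometry: r = 19 mm, L = 196 mm, e = 4 mm
crank pin P = (r cos θ, r sin θ) = (7.117525, -17.616493)
h = r sin θ − e = -17.616493 − 4 = -21.616493
x = r cos θ + √(L² − h²) = 7.117525 + 194.804331 = 201.921856
dx/dθ = −r sin θ − h·r cos θ/√(L² − h²) (θ in radians; h = -21.616493) = 18.406291

x = 201.9219, dx/dθ = 18.4063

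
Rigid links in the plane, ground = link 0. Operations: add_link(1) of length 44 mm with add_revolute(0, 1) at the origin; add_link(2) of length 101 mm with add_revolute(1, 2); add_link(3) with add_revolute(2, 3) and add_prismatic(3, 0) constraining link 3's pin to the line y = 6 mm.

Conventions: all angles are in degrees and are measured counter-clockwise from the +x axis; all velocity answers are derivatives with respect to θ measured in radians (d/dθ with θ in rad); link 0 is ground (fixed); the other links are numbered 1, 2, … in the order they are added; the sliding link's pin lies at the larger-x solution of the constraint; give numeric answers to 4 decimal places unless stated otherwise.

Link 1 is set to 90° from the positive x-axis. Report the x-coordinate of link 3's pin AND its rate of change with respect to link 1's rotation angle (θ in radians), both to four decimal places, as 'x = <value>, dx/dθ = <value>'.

geometry: r = 44 mm, L = 101 mm, e = 6 mm
crank pin P = (r cos θ, r sin θ) = (0.000000, 44.000000)
h = r sin θ − e = 44.000000 − 6 = 38.000000
x = r cos θ + √(L² − h²) = 0.000000 + 93.578844 = 93.578844
dx/dθ = −r sin θ − h·r cos θ/√(L² − h²) (θ in radians; h = 38.000000) = -44.000000

x = 93.5788, dx/dθ = -44.0000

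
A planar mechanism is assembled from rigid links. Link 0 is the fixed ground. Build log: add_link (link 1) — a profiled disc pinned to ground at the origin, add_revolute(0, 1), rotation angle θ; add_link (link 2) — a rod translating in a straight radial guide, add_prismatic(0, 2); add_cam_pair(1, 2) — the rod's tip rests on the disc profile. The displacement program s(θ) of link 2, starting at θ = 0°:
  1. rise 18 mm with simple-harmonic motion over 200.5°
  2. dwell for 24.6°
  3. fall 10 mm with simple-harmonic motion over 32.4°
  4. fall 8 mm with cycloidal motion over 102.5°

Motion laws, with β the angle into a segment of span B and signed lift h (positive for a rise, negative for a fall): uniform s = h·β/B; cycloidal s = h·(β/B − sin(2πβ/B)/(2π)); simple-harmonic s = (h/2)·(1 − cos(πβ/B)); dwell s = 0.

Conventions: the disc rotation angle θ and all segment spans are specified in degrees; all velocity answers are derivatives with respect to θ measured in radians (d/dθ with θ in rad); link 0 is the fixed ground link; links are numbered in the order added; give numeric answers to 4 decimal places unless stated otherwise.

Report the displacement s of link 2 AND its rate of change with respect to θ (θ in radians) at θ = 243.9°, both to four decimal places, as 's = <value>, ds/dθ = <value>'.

seg 1 [0°–200.5°] simple-harmonic, h=18: full span → s += 18 → s = 18.0000
seg 2 [200.5°–225.1°] dwell: s stays 18.0000
seg 3 [225.1°–257.5°] simple-harmonic, h=-10: θ=243.9° here. β=18.8, B=32.4. -10/2·(1 − cos(π·0.5802)) = -6.2472 → s = 11.7528
velocity in seg [225.1°–257.5°] (simple-harmonic), θ in radians: β = 18.8° = 0.3281 rad, B = 32.4° = 0.5655 rad; ds/dθ = (πh/(2B)) sin(πβ/B) = (π·(-10)/(2·0.5655)) sin(π·0.5802) = -26.899721 mm/rad

s = 11.7528, ds/dθ = -26.8997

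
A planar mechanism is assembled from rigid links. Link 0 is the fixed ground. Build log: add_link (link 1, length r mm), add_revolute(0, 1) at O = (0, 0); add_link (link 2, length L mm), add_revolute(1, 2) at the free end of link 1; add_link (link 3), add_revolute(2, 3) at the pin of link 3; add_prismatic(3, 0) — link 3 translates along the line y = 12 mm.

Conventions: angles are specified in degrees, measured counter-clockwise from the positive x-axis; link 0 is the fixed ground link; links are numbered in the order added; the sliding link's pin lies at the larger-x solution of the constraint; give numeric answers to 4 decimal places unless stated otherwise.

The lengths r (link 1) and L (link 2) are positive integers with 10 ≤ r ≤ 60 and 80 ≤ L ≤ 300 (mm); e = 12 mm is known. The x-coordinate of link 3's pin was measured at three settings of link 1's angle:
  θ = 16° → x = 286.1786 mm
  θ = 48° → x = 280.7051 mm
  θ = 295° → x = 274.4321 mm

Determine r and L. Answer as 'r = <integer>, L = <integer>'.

constraint per measurement: (x − r cos θ)² + (r sin θ − e)² = L²
subtracting the θ₁ and θ₂ equations cancels the r² and L² terms:
r = (x₁² − x₂²) / (2[(x₁cos θ₁ + e sin θ₁) − (x₂cos θ₂ + e sin θ₂)]) = 18.9999 → r = 19
L² = (x₁ − r cos θ₁)² + (r sin θ₁ − e)² = 71823.9845 → L = 268.0000 → L = 268
check at θ₃=295°: x = 274.4321 (printed 274.4321) ✓

r = 19, L = 268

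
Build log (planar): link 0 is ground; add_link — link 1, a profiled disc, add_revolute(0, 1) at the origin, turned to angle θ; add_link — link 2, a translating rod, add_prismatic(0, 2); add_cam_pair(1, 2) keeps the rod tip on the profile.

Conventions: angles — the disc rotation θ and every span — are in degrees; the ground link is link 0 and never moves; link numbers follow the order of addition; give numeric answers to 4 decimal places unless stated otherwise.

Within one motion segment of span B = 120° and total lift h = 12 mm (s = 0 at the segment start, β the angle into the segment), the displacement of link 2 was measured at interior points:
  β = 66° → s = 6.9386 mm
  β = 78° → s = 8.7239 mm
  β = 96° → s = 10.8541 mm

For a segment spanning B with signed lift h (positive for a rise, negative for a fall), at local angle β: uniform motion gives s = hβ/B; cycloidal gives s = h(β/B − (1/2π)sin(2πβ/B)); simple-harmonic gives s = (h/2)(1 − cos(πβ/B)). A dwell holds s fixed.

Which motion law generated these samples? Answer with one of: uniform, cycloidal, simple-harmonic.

candidates at β/B = r: uniform s = h·r (linear in β); cycloidal s = h·(r − sin(2πr)/(2π)); simple-harmonic s = (h/2)(1 − cos(πr))
β=66°: printed 6.9386 | uniform 6.6000, cycloidal 7.1902, simple-harmonic 6.9386
β=78°: printed 8.7239 | uniform 7.8000, cycloidal 9.3451, simple-harmonic 8.7239
β=96°: printed 10.8541 | uniform 9.6000, cycloidal 11.4164, simple-harmonic 10.8541
only one law matches every sample → simple-harmonic

simple-harmonic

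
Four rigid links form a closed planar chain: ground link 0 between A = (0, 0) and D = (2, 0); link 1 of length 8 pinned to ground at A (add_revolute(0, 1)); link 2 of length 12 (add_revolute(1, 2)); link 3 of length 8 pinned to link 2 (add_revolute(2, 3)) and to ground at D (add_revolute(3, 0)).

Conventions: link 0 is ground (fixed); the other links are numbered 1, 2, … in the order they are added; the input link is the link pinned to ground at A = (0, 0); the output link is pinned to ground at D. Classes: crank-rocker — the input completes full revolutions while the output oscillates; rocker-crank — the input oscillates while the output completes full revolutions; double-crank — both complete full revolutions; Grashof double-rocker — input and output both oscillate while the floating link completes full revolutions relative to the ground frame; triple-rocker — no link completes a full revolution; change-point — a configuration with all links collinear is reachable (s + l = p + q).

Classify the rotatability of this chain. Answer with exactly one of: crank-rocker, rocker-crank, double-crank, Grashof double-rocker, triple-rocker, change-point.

lengths: ground=2, input=8, coupler=12, output=8
sorted: s=2 (shortest), l=12 (longest), p+q=16
s + l = 14 vs p + q = 16
s + l < p + q (Grashof) with shortest = ground link → double-crank

double-crank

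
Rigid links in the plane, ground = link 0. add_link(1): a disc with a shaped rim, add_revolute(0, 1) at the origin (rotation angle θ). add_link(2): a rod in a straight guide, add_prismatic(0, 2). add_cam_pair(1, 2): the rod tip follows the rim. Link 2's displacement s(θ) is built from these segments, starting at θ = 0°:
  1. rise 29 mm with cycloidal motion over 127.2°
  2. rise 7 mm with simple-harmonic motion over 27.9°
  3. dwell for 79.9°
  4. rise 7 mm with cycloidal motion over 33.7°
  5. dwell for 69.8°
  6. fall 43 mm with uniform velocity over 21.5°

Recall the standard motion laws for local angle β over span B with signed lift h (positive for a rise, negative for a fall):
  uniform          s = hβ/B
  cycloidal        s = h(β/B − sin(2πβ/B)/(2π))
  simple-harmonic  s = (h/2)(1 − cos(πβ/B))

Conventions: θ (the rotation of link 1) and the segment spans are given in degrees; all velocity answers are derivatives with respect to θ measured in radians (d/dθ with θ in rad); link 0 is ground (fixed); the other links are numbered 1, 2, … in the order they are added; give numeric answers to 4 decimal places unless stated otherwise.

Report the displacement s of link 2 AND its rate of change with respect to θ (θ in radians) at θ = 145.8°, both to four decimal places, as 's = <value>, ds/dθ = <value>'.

segment 1 (0° to 127.2°, cycloidal, h = 29) is passed completely: s = 0.0000 + (29) = 29.0000
θ = 145.8° falls in segment 2 (127.2° to 155.1°, simple-harmonic, h = 7): β = 145.8 − 127.2 = 18.6°, B = 27.9°; Δs = 7/2·(1 − cos(π·0.6667)) = 5.2500; s = 29.0000 + 5.2500 = 34.2500
velocity in seg [127.2°–155.1°] (simple-harmonic), θ in radians: β = 18.6° = 0.3246 rad, B = 27.9° = 0.4869 rad; ds/dθ = (πh/(2B)) sin(πβ/B) = (π·7/(2·0.4869)) sin(π·0.6667) = 19.555412 mm/rad

s = 34.2500, ds/dθ = 19.5554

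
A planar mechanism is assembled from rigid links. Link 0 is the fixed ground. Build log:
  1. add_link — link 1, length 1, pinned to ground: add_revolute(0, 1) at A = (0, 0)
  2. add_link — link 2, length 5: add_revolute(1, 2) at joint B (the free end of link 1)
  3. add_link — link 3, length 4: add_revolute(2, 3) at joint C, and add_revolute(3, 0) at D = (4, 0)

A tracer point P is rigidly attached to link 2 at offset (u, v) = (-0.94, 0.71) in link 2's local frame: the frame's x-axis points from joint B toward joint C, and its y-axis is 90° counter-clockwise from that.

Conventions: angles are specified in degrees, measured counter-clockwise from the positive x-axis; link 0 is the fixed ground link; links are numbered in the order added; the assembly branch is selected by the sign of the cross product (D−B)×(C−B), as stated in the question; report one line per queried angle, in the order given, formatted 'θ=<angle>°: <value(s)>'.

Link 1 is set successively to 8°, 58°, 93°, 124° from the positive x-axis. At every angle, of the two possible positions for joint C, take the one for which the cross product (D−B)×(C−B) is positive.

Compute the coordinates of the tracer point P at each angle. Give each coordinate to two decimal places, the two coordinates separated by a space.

A=(0,0), D=(4.00,0)
θ=8°: B = A + 1.00·(cos8°, sin8°) = (0.9903, 0.1392)
θ=8°: |BD| = 3.0129
θ=8°: circle(B,5.00) ∩ circle(D,4.00): a=3.0000, h=4.0000
θ=8°:   candidates: C₊=(4.1719,3.9963) cross=12.052; C₋=(3.8023,-3.9951) cross=-12.052
θ=8°:   branch + wants cross > 0 → take C=(4.1719,3.9963) (cross=12.052)
θ=8°: ex = (C−B)/|BC| = (0.6363,0.7714); ey = (-0.7714,0.6363)
θ=8°: P = B + -0.94·ex + 0.71·ey = (-0.1556,-0.1342)
θ=58°: B = A + 1.00·(cos58°, sin58°) = (0.5299, 0.8480)
θ=58°: |BD| = 3.5722
θ=58°: circle(B,5.00) ∩ circle(D,4.00): a=3.0458, h=3.9652
θ=58°:   candidates: C₊=(4.4300,3.9768) cross=14.165; C₋=(2.5473,-3.7269) cross=-14.165
θ=58°:   branch + wants cross > 0 → take C=(4.4300,3.9768) (cross=14.165)
θ=58°: ex = (C−B)/|BC| = (0.7800,0.6258); ey = (-0.6258,0.7800)
θ=58°: P = B + -0.94·ex + 0.71·ey = (-0.6476,0.8137)
θ=93°: B = A + 1.00·(cos93°, sin93°) = (-0.0523, 0.9986)
θ=93°: |BD| = 4.1736
θ=93°: circle(B,5.00) ∩ circle(D,4.00): a=3.1650, h=3.8708
θ=93°:   candidates: C₊=(3.9469,3.9996) cross=16.155; C₋=(2.0946,-3.5170) cross=-16.155
θ=93°:   branch + wants cross > 0 → take C=(3.9469,3.9996) (cross=16.155)
θ=93°: ex = (C−B)/|BC| = (0.7998,0.6002); ey = (-0.6002,0.7998)
θ=93°: P = B + -0.94·ex + 0.71·ey = (-1.2303,1.0023)
θ=124°: B = A + 1.00·(cos124°, sin124°) = (-0.5592, 0.8290)
θ=124°: |BD| = 4.6340
θ=124°: circle(B,5.00) ∩ circle(D,4.00): a=3.2881, h=3.7668
θ=124°:   candidates: C₊=(3.3497,3.9468) cross=17.455; C₋=(2.0019,-3.4652) cross=-17.455
θ=124°:   branch + wants cross > 0 → take C=(3.3497,3.9468) (cross=17.455)
θ=124°: ex = (C−B)/|BC| = (0.7818,0.6236); ey = (-0.6236,0.7818)
θ=124°: P = B + -0.94·ex + 0.71·ey = (-1.7368,0.7980)

θ=8°: -0.16 -0.13
θ=58°: -0.65 0.81
θ=93°: -1.23 1.00
θ=124°: -1.74 0.80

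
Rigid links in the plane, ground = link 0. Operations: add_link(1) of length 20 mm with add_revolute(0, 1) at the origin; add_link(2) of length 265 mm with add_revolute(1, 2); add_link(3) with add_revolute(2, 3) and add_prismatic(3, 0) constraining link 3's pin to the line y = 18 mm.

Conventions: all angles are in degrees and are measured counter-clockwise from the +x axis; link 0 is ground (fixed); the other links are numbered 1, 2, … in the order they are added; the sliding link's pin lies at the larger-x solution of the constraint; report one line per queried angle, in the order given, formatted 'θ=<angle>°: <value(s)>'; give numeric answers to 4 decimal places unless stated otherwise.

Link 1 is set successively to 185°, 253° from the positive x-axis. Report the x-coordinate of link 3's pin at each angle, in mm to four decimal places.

geometry: r = 20 mm, L = 265 mm, e = 18 mm
θ=185°: crank pin P = (r cos θ, r sin θ) = (-19.923894, -1.743115)
θ=185°: h = r sin θ − e = -1.743115 − 18 = -19.743115
θ=185°: x = r cos θ + √(L² − h²) = -19.923894 + 264.263523 = 244.339629
θ=253°: crank pin P = (r cos θ, r sin θ) = (-5.847434, -19.126095)
θ=253°: h = r sin θ − e = -19.126095 − 18 = -37.126095
θ=253°: x = r cos θ + √(L² − h²) = -5.847434 + 262.386457 = 256.539023

θ=185°: 244.3396
θ=253°: 256.5390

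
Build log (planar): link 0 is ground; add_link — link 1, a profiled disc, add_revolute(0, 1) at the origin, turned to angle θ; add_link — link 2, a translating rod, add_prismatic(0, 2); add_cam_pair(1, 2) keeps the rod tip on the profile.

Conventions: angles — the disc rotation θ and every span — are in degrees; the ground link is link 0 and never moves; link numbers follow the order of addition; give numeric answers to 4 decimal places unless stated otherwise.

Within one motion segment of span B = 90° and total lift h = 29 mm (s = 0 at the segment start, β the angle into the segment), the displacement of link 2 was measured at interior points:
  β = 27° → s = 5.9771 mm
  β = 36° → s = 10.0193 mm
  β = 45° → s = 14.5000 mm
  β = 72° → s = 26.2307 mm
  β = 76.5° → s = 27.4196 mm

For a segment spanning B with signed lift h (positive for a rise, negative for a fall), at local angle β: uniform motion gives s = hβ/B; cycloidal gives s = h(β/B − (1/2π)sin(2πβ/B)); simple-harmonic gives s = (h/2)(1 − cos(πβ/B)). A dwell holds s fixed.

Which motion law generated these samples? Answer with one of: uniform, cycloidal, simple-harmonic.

candidates at β/B = r: uniform s = h·r (linear in β); cycloidal s = h·(r − sin(2πr)/(2π)); simple-harmonic s = (h/2)(1 − cos(πr))
β=27°: printed 5.9771 | uniform 8.7000, cycloidal 4.3104, simple-harmonic 5.9771
β=36°: printed 10.0193 | uniform 11.6000, cycloidal 8.8871, simple-harmonic 10.0193
β=45°: printed 14.5000 | uniform 14.5000, cycloidal 14.5000, simple-harmonic 14.5000
β=72°: printed 26.2307 | uniform 23.2000, cycloidal 27.5896, simple-harmonic 26.2307
β=76.5°: printed 27.4196 | uniform 24.6500, cycloidal 28.3840, simple-harmonic 27.4196
only one law matches every sample → simple-harmonic

simple-harmonic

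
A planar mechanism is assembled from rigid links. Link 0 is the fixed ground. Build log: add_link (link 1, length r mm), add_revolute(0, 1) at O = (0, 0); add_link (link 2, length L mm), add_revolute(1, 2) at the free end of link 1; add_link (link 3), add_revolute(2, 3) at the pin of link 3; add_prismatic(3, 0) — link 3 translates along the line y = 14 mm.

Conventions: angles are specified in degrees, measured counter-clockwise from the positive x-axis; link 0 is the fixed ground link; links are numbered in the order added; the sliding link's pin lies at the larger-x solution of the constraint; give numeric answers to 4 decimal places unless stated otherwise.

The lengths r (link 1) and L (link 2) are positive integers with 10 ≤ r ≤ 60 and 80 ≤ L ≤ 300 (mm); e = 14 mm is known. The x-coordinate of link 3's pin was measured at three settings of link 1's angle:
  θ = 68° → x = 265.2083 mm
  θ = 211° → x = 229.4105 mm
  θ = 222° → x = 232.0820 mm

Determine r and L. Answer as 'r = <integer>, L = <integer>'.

constraint per measurement: (x − r cos θ)² + (r sin θ − e)² = L²
subtracting the θ₁ and θ₂ equations cancels the r² and L² terms:
r = (x₁² − x₂²) / (2[(x₁cos θ₁ + e sin θ₁) − (x₂cos θ₂ + e sin θ₂)]) = 28.0000 → r = 28
L² = (x₁ − r cos θ₁)² + (r sin θ₁ − e)² = 65024.9987 → L = 255.0000 → L = 255
check at θ₃=222°: x = 232.0820 (printed 232.0820) ✓

r = 28, L = 255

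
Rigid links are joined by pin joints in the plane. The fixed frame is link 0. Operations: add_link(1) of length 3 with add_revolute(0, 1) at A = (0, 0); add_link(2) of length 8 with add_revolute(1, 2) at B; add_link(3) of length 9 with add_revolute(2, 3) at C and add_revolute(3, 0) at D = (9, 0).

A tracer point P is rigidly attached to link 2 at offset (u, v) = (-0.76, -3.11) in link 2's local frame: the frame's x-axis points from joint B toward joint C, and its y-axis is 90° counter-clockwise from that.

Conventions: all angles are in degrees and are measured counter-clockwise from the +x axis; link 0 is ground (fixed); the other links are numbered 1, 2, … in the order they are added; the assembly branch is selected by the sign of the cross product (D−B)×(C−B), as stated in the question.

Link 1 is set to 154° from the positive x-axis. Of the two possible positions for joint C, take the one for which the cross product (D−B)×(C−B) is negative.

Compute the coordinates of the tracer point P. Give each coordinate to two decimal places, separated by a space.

A=(0,0), D=(9.00,0)
B = A + 3.00·(cos154°, sin154°) = (-2.6964, 1.3151)
|BD| = 11.7701
circle(B,8.00) ∩ circle(D,9.00): a=5.1629, h=6.1110
  candidates: C₊=(3.1170,6.8110) cross=71.927; C₋=(1.7514,-5.3345) cross=-71.927
  branch - wants cross < 0 → take C=(1.7514,-5.3345) (cross=-71.927)
ex = (C−B)/|BC| = (0.5560,-0.8312); ey = (0.8312,0.5560)
P = B + -0.76·ex + -3.11·ey = (-5.7040,0.2178)

-5.70 0.22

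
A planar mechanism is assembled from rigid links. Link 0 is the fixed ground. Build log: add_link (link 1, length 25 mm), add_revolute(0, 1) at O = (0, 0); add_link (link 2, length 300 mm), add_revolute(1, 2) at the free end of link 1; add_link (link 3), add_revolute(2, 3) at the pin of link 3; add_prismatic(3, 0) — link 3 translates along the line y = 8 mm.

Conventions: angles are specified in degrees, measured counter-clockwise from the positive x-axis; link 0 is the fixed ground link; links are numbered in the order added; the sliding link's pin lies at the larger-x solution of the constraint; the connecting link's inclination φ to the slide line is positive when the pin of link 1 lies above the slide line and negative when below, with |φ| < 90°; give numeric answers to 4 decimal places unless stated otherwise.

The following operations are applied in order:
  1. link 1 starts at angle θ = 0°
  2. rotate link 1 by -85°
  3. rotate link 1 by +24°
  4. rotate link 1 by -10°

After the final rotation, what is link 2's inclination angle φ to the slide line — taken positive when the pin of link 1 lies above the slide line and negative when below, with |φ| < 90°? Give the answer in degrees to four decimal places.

geometry: r = 25 mm, L = 300 mm, e = 8 mm; θ starts at 0°
rotate link 1 by -85°: θ ← 0° -85° = -85°
rotate link 1 by +24°: θ ← -85° +24° = -61°
rotate link 1 by -10°: θ ← -61° -10° = -71°
h = r sin θ − e = -23.637964 − 8 = -31.637964
sin φ = h / L = -31.637964 / 300 = -0.10545988
φ = arcsin(-0.10545988) = -6.053663°

-6.0537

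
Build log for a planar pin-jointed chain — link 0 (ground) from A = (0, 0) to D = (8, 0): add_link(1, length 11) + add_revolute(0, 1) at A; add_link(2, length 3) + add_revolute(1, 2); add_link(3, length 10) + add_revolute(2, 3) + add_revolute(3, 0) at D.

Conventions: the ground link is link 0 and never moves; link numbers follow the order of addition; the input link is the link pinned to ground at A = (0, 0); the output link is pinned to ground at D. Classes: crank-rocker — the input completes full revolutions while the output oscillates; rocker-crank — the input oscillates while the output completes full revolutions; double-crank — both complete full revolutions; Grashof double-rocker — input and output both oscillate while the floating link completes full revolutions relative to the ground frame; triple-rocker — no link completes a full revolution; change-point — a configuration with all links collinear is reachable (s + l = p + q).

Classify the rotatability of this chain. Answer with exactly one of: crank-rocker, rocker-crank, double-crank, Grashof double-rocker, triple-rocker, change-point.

lengths: ground=8, input=11, coupler=3, output=10
sorted: s=3 (shortest), l=11 (longest), p+q=18
s + l = 14 vs p + q = 18
s + l < p + q (Grashof) with shortest = coupler link → Grashof double-rocker

Grashof double-rocker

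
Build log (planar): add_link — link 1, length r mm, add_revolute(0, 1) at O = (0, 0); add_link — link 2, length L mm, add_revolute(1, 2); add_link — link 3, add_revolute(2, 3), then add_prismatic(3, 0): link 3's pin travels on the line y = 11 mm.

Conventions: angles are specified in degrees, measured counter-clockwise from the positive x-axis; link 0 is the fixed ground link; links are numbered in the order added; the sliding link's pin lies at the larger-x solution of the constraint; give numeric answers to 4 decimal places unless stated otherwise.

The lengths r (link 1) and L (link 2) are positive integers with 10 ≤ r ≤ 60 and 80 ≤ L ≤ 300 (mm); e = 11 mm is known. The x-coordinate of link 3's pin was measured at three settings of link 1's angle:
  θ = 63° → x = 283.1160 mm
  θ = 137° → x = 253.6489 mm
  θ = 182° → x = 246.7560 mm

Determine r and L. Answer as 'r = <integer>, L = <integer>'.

constraint per measurement: (x − r cos θ)² + (r sin θ − e)² = L²
subtracting the θ₁ and θ₂ equations cancels the r² and L² terms:
r = (x₁² − x₂²) / (2[(x₁cos θ₁ + e sin θ₁) − (x₂cos θ₂ + e sin θ₂)]) = 25.0000 → r = 25
L² = (x₁ − r cos θ₁)² + (r sin θ₁ − e)² = 73984.0172 → L = 272.0000 → L = 272
check at θ₃=182°: x = 246.7560 (printed 246.7560) ✓

r = 25, L = 272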